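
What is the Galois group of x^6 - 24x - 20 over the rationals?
The polynomial f is an irreducible sextic over Q, so G = Gal(f/Q) is one of the 16 transitive subgroups 6T1, ..., 6T16 of S_6. The discriminant of f is 746496000000 = 864000^2, a perfect square, so G is contained in A_6. The transitive groups of degree 6 contained in A_6 are: A_4 (6T4, order 12), S_4 (6T7, order 24), (C_3 x C_3) : C_4 (6T10, order 36), PSL(2,5) (6T12, order 60), A_6 (6T15, order 360). By Dedekind's theorem, for a prime p not dividing disc(f) the degrees of the irreducible factors of f mod p form the cycle type of an element of G. Factoring f modulo the 6 such primes p <= 23 (skipping 2, 3, 5, which divide the discriminant), each new pattern first appears at: mod 7: f = (x + 4)(x^5 + 3x^4 + 2x^3 + 6x^2 + 4x + 2), pattern 5+1; mod 23: f = (x + 2)(x + 11)(x + 16)(x^3 + 17x^2 + 13x + 7), pattern 3+1+1+1. No other pattern occurs in this range, so the set of observed cycle types is {5+1, 3+1+1+1}. Among the candidates above, the only group containing elements of all these cycle types is A_6 (6T15) — each of A_4 (6T4), S_4 (6T7), (C_3 x C_3) : C_4 (6T10), PSL(2,5) (6T12) lacks at least one of them. Hence G = A_6 (6T15), of order 360.

A_6 (also written A6)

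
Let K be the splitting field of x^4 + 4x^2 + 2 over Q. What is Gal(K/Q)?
C_4, the cyclic group of order 4

The polynomial is an irreducible quartic over Q and its discriminant is 2048, which is not a perfect square, so the Galois group is not contained in A_4. The resolvent cubic y^3 - 4*y^2 - 8*y + 32 has exactly one rational root, so the Galois group is C_4 or D_4. The quartic becomes reducible over Q(sqrt(disc)), so the group is C_4.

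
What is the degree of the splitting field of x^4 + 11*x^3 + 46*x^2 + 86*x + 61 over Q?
4

The degree of the splitting field over Q equals the order of the Galois group, so first determine the group. The polynomial is an irreducible quartic over Q and its discriminant is 125, which is not a perfect square, so the Galois group is not contained in A_4. The resolvent cubic y^3 - 46*y^2 + 702*y - 3553 has exactly one rational root, so the Galois group is C_4 or D_4. The quartic becomes reducible over Q(sqrt(disc)), so the group is C_4. The Galois group C_4 (4T1) has order 4, so the splitting field has degree 4 over Q.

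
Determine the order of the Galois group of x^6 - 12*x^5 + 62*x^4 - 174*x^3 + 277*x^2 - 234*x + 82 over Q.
72

The degree of the splitting field over Q equals the order of the Galois group, so first determine the group. The polynomial f is an irreducible sextic over Q, so G = Gal(f/Q) is one of the 16 transitive subgroups 6T1, ..., 6T16 of S_6. The discriminant of f is -187648, which is not a perfect square, so G is not contained in A_6. The transitive groups of degree 6 not contained in A_6 are: C_6 (6T1, order 6), S_3 (6T2, order 6), D_6 (6T3, order 12), C_3 x S_3 (6T5, order 18), A_4 x C_2 (6T6, order 24), S_4 (6T8, order 24), S_3 x S_3 (6T9, order 36), S_4 x C_2 (6T11, order 48), (S_3 x S_3) : C_2 (6T13, order 72), PGL(2,5) (6T14, order 120), S_6 (6T16, order 720). By Dedekind's theorem, for a prime p not dividing disc(f) the degrees of the irreducible factors of f mod p form the cycle type of an element of G. Factoring f modulo the 29 such primes p <= 113 (skipping 2, which divides the discriminant), each new pattern first appears at: mod 3: f = (x^6 + 2x^4 + x^2 + 1), pattern 6; mod 5: f = (x + 2)(x^2 + 2x + 4)(x^3 + 4x^2 + 3x + 4), pattern 3+2+1; mod 7: f = (x^2 + 2x + 5)(x^4 + x^2 + 6x + 1), pattern 4+2; mod 17: f = (x^3 + 11x^2 + 13x + 4)(x^3 + 11x^2 + 13x + 12), pattern 3+3; mod 19: f = (x^2 + 6x + 10)(x^2 + 8x + 4)(x^2 + 12x + 3), pattern 2+2+2; mod 37: f = (x + 19)(x + 32)(x^2 + 12x + 7)(x^2 + 36x + 8), pattern 2+2+1+1; mod 41: f = (x)(x + 15)(x + 20)(x^3 + 35x^2 + 13x + 23), pattern 3+1+1+1; mod 113: f = (x + 9)(x + 19)(x + 21)(x + 77)(x^2 + 88x + 36), pattern 2+1+1+1+1. No other pattern occurs in this range, so the set of observed cycle types is {6, 3+2+1, 4+2, 3+3, 2+2+2, 2+2+1+1, 3+1+1+1, 2+1+1+1+1}. The candidates containing elements of all these cycle types are (S_3 x S_3) : C_2 (6T13) of order 72, S_6 (6T16) of order 720; the others are excluded. The observed types are precisely the cycle types that occur in (S_3 x S_3) : C_2 (6T13) (apart from the identity). Each of the other remaining candidates has further cycle types, and by the Chebotarev density theorem the matching factorization patterns would occur for a proportion of primes equal to their share of the group: S_6 (6T16) additionally contains elements of type 5+1, 4+1+1 (234 of its 720 elements, about 32% of primes). None of the 29 primes tested shows any such pattern (for each of these groups the chance of that is below 10^-4), which rules them out. Hence G = (S_3 x S_3) : C_2 (6T13), of order 72. The Galois group (S_3 x S_3) : C_2 (6T13) has order 72, so the splitting field has degree 72 over Q.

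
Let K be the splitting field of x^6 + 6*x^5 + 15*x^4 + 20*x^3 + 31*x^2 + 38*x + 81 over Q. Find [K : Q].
The degree of the splitting field over Q equals the order of the Galois group, so first determine the group. The polynomial f is an irreducible sextic over Q, so G = Gal(f/Q) is one of the 16 transitive subgroups 6T1, ..., 6T16 of S_6. The discriminant of f is -66039417143296, which is not a perfect square, so G is not contained in A_6. The transitive groups of degree 6 not contained in A_6 are: C_6 (6T1, order 6), S_3 (6T2, order 6), D_6 (6T3, order 12), C_3 x S_3 (6T5, order 18), A_4 x C_2 (6T6, order 24), S_4 (6T8, order 24), S_3 x S_3 (6T9, order 36), S_4 x C_2 (6T11, order 48), (S_3 x S_3) : C_2 (6T13, order 72), PGL(2,5) (6T14, order 120), S_6 (6T16, order 720). By Dedekind's theorem, for a prime p not dividing disc(f) the degrees of the irreducible factors of f mod p form the cycle type of an element of G. Factoring f modulo the 17 such primes p <= 67 (skipping 2, 31, which divide the discriminant), each new pattern first appears at: mod 3: f = (x)(x + 2)(x^4 + x^3 + x^2 + 1), pattern 4+1+1; mod 5: f = (x^3 + 2x^2 + 4x + 4)(x^3 + 4x^2 + 3x + 4), pattern 3+3; mod 7: f = (x^6 + 6x^5 + x^4 + 6x^3 + 3x^2 + 3x + 4), pattern 6; mod 11: f = (x^2 + 5)(x^2 + 2x + 4)(x^2 + 4x + 9), pattern 2+2+2; mod 13: f = (x^2 + 2x + 12)(x^4 + 4x^3 + 8x^2 + 8x + 10), pattern 4+2; mod 37: f = (x + 11)(x + 28)(x^2 + 20x + 9)(x^2 + 21x + 10), pattern 2+2+1+1; mod 47: f = (x + 11)(x + 19)(x + 30)(x + 38)(x^2 + 2x + 2), pattern 2+1+1+1+1. No other pattern occurs in this range, so the set of observed cycle types is {4+1+1, 3+3, 6, 2+2+2, 4+2, 2+2+1+1, 2+1+1+1+1}. The candidates containing elements of all these cycle types are S_4 x C_2 (6T11) of order 48, S_6 (6T16) of order 720; the others are excluded. The observed types are precisely the cycle types that occur in S_4 x C_2 (6T11) (apart from the identity). Each of the other remaining candidates has further cycle types, and by the Chebotarev density theorem the matching factorization patterns would occur for a proportion of primes equal to their share of the group: S_6 (6T16) additionally contains elements of type 5+1, 3+2+1, 3+1+1+1 (304 of its 720 elements, about 42% of primes). None of the 17 primes tested shows any such pattern (for each of these groups the chance of that is below 10^-4), which rules them out. Hence G = S_4 x C_2 (6T11), of order 48. The Galois group S_4 x C_2 (6T11) has order 48, so the splitting field has degree 48 over Q.

48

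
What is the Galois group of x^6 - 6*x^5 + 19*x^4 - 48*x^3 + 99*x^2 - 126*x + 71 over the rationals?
S_4 x C_2

The polynomial f is an irreducible sextic over Q, so G = Gal(f/Q) is one of the 16 transitive subgroups 6T1, ..., 6T16 of S_6. The discriminant of f is -122931200, which is not a perfect square, so G is not contained in A_6. The transitive groups of degree 6 not contained in A_6 are: C_6 (6T1, order 6), S_3 (6T2, order 6), D_6 (6T3, order 12), C_3 x S_3 (6T5, order 18), A_4 x C_2 (6T6, order 24), S_4 (6T8, order 24), S_3 x S_3 (6T9, order 36), S_4 x C_2 (6T11, order 48), (S_3 x S_3) : C_2 (6T13, order 72), PGL(2,5) (6T14, order 120), S_6 (6T16, order 720). By Dedekind's theorem, for a prime p not dividing disc(f) the degrees of the irreducible factors of f mod p form the cycle type of an element of G. Factoring f modulo the 17 such primes p <= 71 (skipping 2, 5, 7, which divide the discriminant), each new pattern first appears at: mod 3: f = (x^3 + x^2 + x + 2)(x^3 + 2x^2 + x + 1), pattern 3+3; mod 13: f = (x^6 + 7x^5 + 6x^4 + 4x^3 + 8x^2 + 4x + 6), pattern 6; mod 19: f = (x^2 + 7x + 3)(x^4 + 6x^3 + 12x^2 + 2x + 11), pattern 4+2; mod 23: f = (x + 16)(x + 17)(x^4 + 7x^3 + 22x^2 + 13x + 11), pattern 4+1+1; mod 53: f = (x^2 + x + 43)(x^2 + 14x + 41)(x^2 + 32x + 24), pattern 2+2+2; mod 59: f = (x + 11)(x + 19)(x^2 + 36x + 21)(x^2 + 46x + 39), pattern 2+2+1+1; mod 71: f = (x)(x + 38)(x + 55)(x + 60)(x^2 + 54x + 62), pattern 2+1+1+1+1. No other pattern occurs in this range, so the set of observed cycle types is {3+3, 6, 4+2, 4+1+1, 2+2+2, 2+2+1+1, 2+1+1+1+1}. The candidates containing elements of all these cycle types are S_4 x C_2 (6T11) of order 48, S_6 (6T16) of order 720; the others are excluded. The observed types are precisely the cycle types that occur in S_4 x C_2 (6T11) (apart from the identity). Each of the other remaining candidates has further cycle types, and by the Chebotarev density theorem the matching factorization patterns would occur for a proportion of primes equal to their share of the group: S_6 (6T16) additionally contains elements of type 5+1, 3+2+1, 3+1+1+1 (304 of its 720 elements, about 42% of primes). None of the 17 primes tested shows any such pattern (for each of these groups the chance of that is below 10^-4), which rules them out. Hence G = S_4 x C_2 (6T11), of order 48.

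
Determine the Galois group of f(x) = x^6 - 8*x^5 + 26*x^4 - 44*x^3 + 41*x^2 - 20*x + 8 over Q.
The polynomial f is an irreducible sextic over Q, so G = Gal(f/Q) is one of the 16 transitive subgroups 6T1, ..., 6T16 of S_6. The discriminant of f is -48037888, which is not a perfect square, so G is not contained in A_6. The transitive groups of degree 6 not contained in A_6 are: C_6 (6T1, order 6), S_3 (6T2, order 6), D_6 (6T3, order 12), C_3 x S_3 (6T5, order 18), A_4 x C_2 (6T6, order 24), S_4 (6T8, order 24), S_3 x S_3 (6T9, order 36), S_4 x C_2 (6T11, order 48), (S_3 x S_3) : C_2 (6T13, order 72), PGL(2,5) (6T14, order 120), S_6 (6T16, order 720). By Dedekind's theorem, for a prime p not dividing disc(f) the degrees of the irreducible factors of f mod p form the cycle type of an element of G. Factoring f modulo the 29 such primes p <= 113 (skipping 2, which divides the discriminant), each new pattern first appears at: mod 3: f = (x^6 + x^5 + 2x^4 + x^3 + 2x^2 + x + 2), pattern 6; mod 5: f = (x + 2)(x^2 + 4x + 2)(x^3 + x^2 + 2), pattern 3+2+1; mod 7: f = (x^2 + 4)(x^4 + 6x^3 + x^2 + 2x + 2), pattern 4+2; mod 17: f = (x^3 + 13x^2 + 5x + 6)(x^3 + 13x^2 + 5x + 7), pattern 3+3; mod 19: f = (x^2 + 5x + 16)(x^2 + 11x + 4)(x^2 + 14x + 12), pattern 2+2+2; mod 37: f = (x + 1)(x + 26)(x^2 + 7x + 8)(x^2 + 32x + 10), pattern 2+2+1+1; mod 41: f = (x + 6)(x + 35)(x + 37)(x^3 + 37x^2 + 5x + 16), pattern 3+1+1+1; mod 113: f = (x + 9)(x + 34)(x + 85)(x + 103)(x^2 + 100x + 9), pattern 2+1+1+1+1. No other pattern occurs in this range, so the set of observed cycle types is {6, 3+2+1, 4+2, 3+3, 2+2+2, 2+2+1+1, 3+1+1+1, 2+1+1+1+1}. The candidates containing elements of all these cycle types are (S_3 x S_3) : C_2 (6T13) of order 72, S_6 (6T16) of order 720; the others are excluded. The observed types are precisely the cycle types that occur in (S_3 x S_3) : C_2 (6T13) (apart from the identity). Each of the other remaining candidates has further cycle types, and by the Chebotarev density theorem the matching factorization patterns would occur for a proportion of primes equal to their share of the group: S_6 (6T16) additionally contains elements of type 5+1, 4+1+1 (234 of its 720 elements, about 32% of primes). None of the 29 primes tested shows any such pattern (for each of these groups the chance of that is below 10^-4), which rules them out. Hence G = (S_3 x S_3) : C_2 (6T13), of order 72.

(S_3 x S_3) : C_2, the group 6T13 of order 72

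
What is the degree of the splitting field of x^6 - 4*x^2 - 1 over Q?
The degree of the splitting field over Q equals the order of the Galois group, so first determine the group. The polynomial f is an irreducible sextic over Q, so G = Gal(f/Q) is one of the 16 transitive subgroups 6T1, ..., 6T16 of S_6. The discriminant of f is 3356224 = 1832^2, a perfect square, so G is contained in A_6. The transitive groups of degree 6 contained in A_6 are: A_4 (6T4, order 12), S_4 (6T7, order 24), (C_3 x C_3) : C_4 (6T10, order 36), PSL(2,5) (6T12, order 60), A_6 (6T15, order 360). By Dedekind's theorem, for a prime p not dividing disc(f) the degrees of the irreducible factors of f mod p form the cycle type of an element of G. Factoring f modulo the 79 such primes p <= 419 (skipping 2, 229, which divide the discriminant), each new pattern first appears at: mod 3: f = (x^3 + x^2 + 2x + 1)(x^3 + 2x^2 + 2x + 2), pattern 3+3; mod 7: f = (x^2 + 4)(x^4 + 3x^2 + 5), pattern 4+2; mod 23: f = (x + 9)(x + 14)(x^2 + x + 18)(x^2 + 22x + 18), pattern 2+2+1+1; mod 193: f = (x + 87)(x + 90)(x + 93)(x + 100)(x + 103)(x + 106), pattern 1+1+1+1+1+1. No other pattern occurs in this range, so the set of observed cycle types is {3+3, 4+2, 2+2+1+1, 1+1+1+1+1+1}. The candidates containing elements of all these cycle types are S_4 (6T7) of order 24, (C_3 x C_3) : C_4 (6T10) of order 36, A_6 (6T15) of order 360; the others are excluded. The observed types are precisely the cycle types that occur in S_4 (6T7). Each of the other remaining candidates has further cycle types, and by the Chebotarev density theorem the matching factorization patterns would occur for a proportion of primes equal to their share of the group: (C_3 x C_3) : C_4 (6T10) additionally contains elements of type 3+1+1+1 (4 of its 36 elements, about 11% of primes); A_6 (6T15) additionally contains elements of type 5+1, 3+1+1+1 (184 of its 360 elements, about 51% of primes). None of the 79 primes tested shows any such pattern (for each of these groups the chance of that is below 10^-4), which rules them out. Hence G = S_4 (6T7), of order 24. The Galois group S_4 (6T7) has order 24, so the splitting field has degree 24 over Q.

24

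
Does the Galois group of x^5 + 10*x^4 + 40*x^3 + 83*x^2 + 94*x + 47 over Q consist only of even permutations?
The polynomial is irreducible of degree 5 over Q. Its discriminant is 55225 = 235^2, a perfect square. A Galois group lies in the alternating group exactly when the discriminant is a square in Q, so the Galois group (D_5) is contained in A_5.

Yes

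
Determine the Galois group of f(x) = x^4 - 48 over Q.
D_4, the dihedral group of order 8

The polynomial is an irreducible quartic over Q and its discriminant is -28311552, which is not a perfect square, so the Galois group is not contained in A_4. The resolvent cubic y^3 + 192*y has exactly one rational root, so the Galois group is C_4 or D_4. The quartic remains irreducible over Q(sqrt(disc)), so the group is D_4.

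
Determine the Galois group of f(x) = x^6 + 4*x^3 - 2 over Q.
The polynomial f is an irreducible sextic over Q, so G = Gal(f/Q) is one of the 16 transitive subgroups 6T1, ..., 6T16 of S_6. The discriminant of f is 40310784, which is not a perfect square, so G is not contained in A_6. The transitive groups of degree 6 not contained in A_6 are: C_6 (6T1, order 6), S_3 (6T2, order 6), D_6 (6T3, order 12), C_3 x S_3 (6T5, order 18), A_4 x C_2 (6T6, order 24), S_4 (6T8, order 24), S_3 x S_3 (6T9, order 36), S_4 x C_2 (6T11, order 48), (S_3 x S_3) : C_2 (6T13, order 72), PGL(2,5) (6T14, order 120), S_6 (6T16, order 720). By Dedekind's theorem, for a prime p not dividing disc(f) the degrees of the irreducible factors of f mod p form the cycle type of an element of G. Factoring f modulo the 14 such primes p <= 53 (skipping 2, 3, which divide the discriminant), each new pattern first appears at: mod 5: f = (x + 1)(x + 2)(x^2 + 3x + 4)(x^2 + 4x + 1), pattern 2+2+1+1; mod 7: f = (x^6 + 4x^3 + 5), pattern 6; mod 19: f = (x + 4)(x + 6)(x + 9)(x^3 + 16), pattern 3+1+1+1; mod 31: f = (x^2 + 2x + 11)(x^2 + 10x + 27)(x^2 + 19x + 24), pattern 2+2+2; mod 43: f = (x^3 + 9)(x^3 + 38), pattern 3+3. No other pattern occurs in this range, so the set of observed cycle types is {2+2+1+1, 6, 3+1+1+1, 2+2+2, 3+3}. The candidates containing elements of all these cycle types are S_3 x S_3 (6T9) of order 36, (S_3 x S_3) : C_2 (6T13) of order 72, S_6 (6T16) of order 720; the others are excluded. The observed types are precisely the cycle types that occur in S_3 x S_3 (6T9) (apart from the identity). Each of the other remaining candidates has further cycle types, and by the Chebotarev density theorem the matching factorization patterns would occur for a proportion of primes equal to their share of the group: (S_3 x S_3) : C_2 (6T13) additionally contains elements of type 4+2, 3+2+1, 2+1+1+1+1 (36 of its 72 elements, about 50% of primes); S_6 (6T16) additionally contains elements of type 5+1, 4+2, 4+1+1, 3+2+1, 2+1+1+1+1 (459 of its 720 elements, about 64% of primes). None of the 14 primes tested shows any such pattern (for each of these groups the chance of that is below 10^-4), which rules them out. Hence G = S_3 x S_3 (6T9), of order 36.

S_3 x S_3, the direct product S_3 x S_3 in its degree-6 action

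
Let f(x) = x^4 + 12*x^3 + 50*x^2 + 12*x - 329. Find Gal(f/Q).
D_4 (also written D4)

The polynomial is an irreducible quartic over Q and its discriminant is -1313998848, which is not a perfect square, so the Galois group is not contained in A_4. The resolvent cubic y^3 - 50*y^2 + 1460*y - 18568 has exactly one rational root, so the Galois group is C_4 or D_4. The quartic remains irreducible over Q(sqrt(disc)), so the group is D_4.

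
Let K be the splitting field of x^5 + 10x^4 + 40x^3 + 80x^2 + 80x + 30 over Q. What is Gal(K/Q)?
5T3: F_20

The polynomial f is an irreducible quintic over Q, so G = Gal(f/Q) is a transitive subgroup of S_5: one of C_5 (5T1, order 5), D_5 (5T2, order 10), F_20 (5T3, order 20), A_5 (5T4, order 60) or S_5 (5T5, order 120). The discriminant of f is 50000, which is not a perfect square, so G is not contained in A_5. The transitive groups of degree 5 not contained in A_5 are: F_20 (5T3, order 20), S_5 (5T5, order 120). By Dedekind's theorem, for a prime p not dividing disc(f) the degrees of the irreducible factors of f mod p form the cycle type of an element of G. Factoring f modulo the 18 such primes p <= 71 (skipping 2, 5, which divide the discriminant), each new pattern first appears at: mod 3: f = (x)(x^4 + x^3 + x^2 + 2x + 2), pattern 4+1; mod 11: f = (x^5 + 10x^4 + 7x^3 + 3x^2 + 3x + 8), pattern 5; mod 19: f = (x + 6)(x^2 + x + 14)(x^2 + 3x + 18), pattern 2+2+1. No other pattern occurs in this range, so the set of observed cycle types is {4+1, 5, 2+2+1}. The candidates containing elements of all these cycle types are F_20 (5T3) of order 20, S_5 (5T5) of order 120; the others are excluded. The observed types are precisely the cycle types that occur in F_20 (5T3) (apart from the identity). Each of the other remaining candidates has further cycle types, and by the Chebotarev density theorem the matching factorization patterns would occur for a proportion of primes equal to their share of the group: S_5 (5T5) additionally contains elements of type 3+2, 3+1+1, 2+1+1+1 (50 of its 120 elements, about 42% of primes). None of the 18 primes tested shows any such pattern (for each of these groups the chance of that is below 10^-4), which rules them out. Hence G = F_20 (5T3), of order 20.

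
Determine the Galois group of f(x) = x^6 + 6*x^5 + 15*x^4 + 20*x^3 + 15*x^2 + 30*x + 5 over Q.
The polynomial f is an irreducible sextic over Q, so G = Gal(f/Q) is one of the 16 transitive subgroups 6T1, ..., 6T16 of S_6. The discriminant of f is 746496000000 = 864000^2, a perfect square, so G is contained in A_6. The transitive groups of degree 6 contained in A_6 are: A_4 (6T4, order 12), S_4 (6T7, order 24), (C_3 x C_3) : C_4 (6T10, order 36), PSL(2,5) (6T12, order 60), A_6 (6T15, order 360). By Dedekind's theorem, for a prime p not dividing disc(f) the degrees of the irreducible factors of f mod p form the cycle type of an element of G. Factoring f modulo the 6 such primes p <= 23 (skipping 2, 3, 5, which divide the discriminant), each new pattern first appears at: mod 7: f = (x + 4)(x^5 + 2x^4 + 6x^2 + 5x + 3), pattern 5+1; mod 23: f = (x + 8)(x + 13)(x + 22)(x^3 + 9x^2 + 5x + 13), pattern 3+1+1+1. No other pattern occurs in this range, so the set of observed cycle types is {5+1, 3+1+1+1}. Among the candidates above, the only group containing elements of all these cycle types is A_6 (6T15) — each of A_4 (6T4), S_4 (6T7), (C_3 x C_3) : C_4 (6T10), PSL(2,5) (6T12) lacks at least one of them. Hence G = A_6 (6T15), of order 360.

A_6, the alternating group on 6 letters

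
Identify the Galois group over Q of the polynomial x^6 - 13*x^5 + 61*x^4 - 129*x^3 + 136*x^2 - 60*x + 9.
The polynomial f is an irreducible sextic over Q, so G = Gal(f/Q) is one of the 16 transitive subgroups 6T1, ..., 6T16 of S_6. The discriminant of f is 1064390625 = 32625^2, a perfect square, so G is contained in A_6. The transitive groups of degree 6 contained in A_6 are: A_4 (6T4, order 12), S_4 (6T7, order 24), (C_3 x C_3) : C_4 (6T10, order 36), PSL(2,5) (6T12, order 60), A_6 (6T15, order 360). By Dedekind's theorem, for a prime p not dividing disc(f) the degrees of the irreducible factors of f mod p form the cycle type of an element of G. Factoring f modulo the 19 such primes p <= 79 (skipping 3, 5, 29, which divide the discriminant), each new pattern first appears at: mod 2: f = (x^2 + x + 1)(x^4 + x + 1), pattern 4+2; mod 11: f = (x^3 + 4x^2 + 2x + 6)(x^3 + 5x^2 + 6x + 7), pattern 3+3; mod 19: f = (x + 5)(x + 9)(x^2 + 2x + 17)(x^2 + 9x + 17), pattern 2+2+1+1; mod 61: f = (x + 3)(x + 50)(x + 54)(x^3 + 2x^2 + 7x + 4), pattern 3+1+1+1. No other pattern occurs in this range, so the set of observed cycle types is {4+2, 3+3, 2+2+1+1, 3+1+1+1}. The candidates containing elements of all these cycle types are (C_3 x C_3) : C_4 (6T10) of order 36, A_6 (6T15) of order 360; the others are excluded. The observed types are precisely the cycle types that occur in (C_3 x C_3) : C_4 (6T10) (apart from the identity). Each of the other remaining candidates has further cycle types, and by the Chebotarev density theorem the matching factorization patterns would occur for a proportion of primes equal to their share of the group: A_6 (6T15) additionally contains elements of type 5+1 (144 of its 360 elements, about 40% of primes). None of the 19 primes tested shows any such pattern (for each of these groups the chance of that is below 10^-4), which rules them out. Hence G = (C_3 x C_3) : C_4 (6T10), of order 36.

(C_3 x C_3) : C_4 (order 36)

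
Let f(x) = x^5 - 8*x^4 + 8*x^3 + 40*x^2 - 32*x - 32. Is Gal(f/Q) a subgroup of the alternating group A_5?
Yes

The polynomial is irreducible of degree 5 over Q. Its discriminant is 15352201216 = 123904^2, a perfect square. A Galois group lies in the alternating group exactly when the discriminant is a square in Q, so the Galois group (C_5) is contained in A_5.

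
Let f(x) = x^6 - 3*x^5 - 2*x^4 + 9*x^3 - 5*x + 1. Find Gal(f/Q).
S_3, S_3 acting on 6 points

The polynomial f is an irreducible sextic over Q, so G = Gal(f/Q) is one of the 16 transitive subgroups 6T1, ..., 6T16 of S_6. The discriminant of f is 810448, which is not a perfect square, so G is not contained in A_6. The transitive groups of degree 6 not contained in A_6 are: C_6 (6T1, order 6), S_3 (6T2, order 6), D_6 (6T3, order 12), C_3 x S_3 (6T5, order 18), A_4 x C_2 (6T6, order 24), S_4 (6T8, order 24), S_3 x S_3 (6T9, order 36), S_4 x C_2 (6T11, order 48), (S_3 x S_3) : C_2 (6T13, order 72), PGL(2,5) (6T14, order 120), S_6 (6T16, order 720). By Dedekind's theorem, for a prime p not dividing disc(f) the degrees of the irreducible factors of f mod p form the cycle type of an element of G. Factoring f modulo the 23 such primes p <= 97 (skipping 2, 37, which divide the discriminant), each new pattern first appears at: mod 3: f = (x^3 + x^2 + 2)(x^3 + 2x^2 + 2x + 2), pattern 3+3; mod 5: f = (x^2 + 2)(x^2 + 3x + 3)(x^2 + 4x + 1), pattern 2+2+2; mod 67: f = (x + 2)(x + 18)(x + 30)(x + 36)(x + 48)(x + 64), pattern 1+1+1+1+1+1. No other pattern occurs in this range, so the set of observed cycle types is {3+3, 2+2+2, 1+1+1+1+1+1}. The candidates containing elements of all these cycle types are C_6 (6T1) of order 6, S_3 (6T2) of order 6, D_6 (6T3) of order 12, C_3 x S_3 (6T5) of order 18, A_4 x C_2 (6T6) of order 24, S_4 (6T8) of order 24, S_3 x S_3 (6T9) of order 36, S_4 x C_2 (6T11) of order 48, (S_3 x S_3) : C_2 (6T13) of order 72, PGL(2,5) (6T14) of order 120, S_6 (6T16) of order 720; the others are excluded. The observed types are precisely the cycle types that occur in S_3 (6T2). Each of the other remaining candidates has further cycle types, and by the Chebotarev density theorem the matching factorization patterns would occur for a proportion of primes equal to their share of the group: C_6 (6T1) additionally contains elements of type 6 (2 of its 6 elements, about 33% of primes); D_6 (6T3) additionally contains elements of type 6, 2+2+1+1 (5 of its 12 elements, about 42% of primes); C_3 x S_3 (6T5) additionally contains elements of type 6, 3+1+1+1 (10 of its 18 elements, about 56% of primes); A_4 x C_2 (6T6) additionally contains elements of type 6, 2+2+1+1, 2+1+1+1+1 (14 of its 24 elements, about 58% of primes); S_4 (6T8) additionally contains elements of type 4+1+1, 2+2+1+1 (9 of its 24 elements, about 38% of primes); S_3 x S_3 (6T9) additionally contains elements of type 6, 3+1+1+1, 2+2+1+1 (25 of its 36 elements, about 69% of primes); S_4 x C_2 (6T11) additionally contains elements of type 6, 4+2, 4+1+1, 2+2+1+1, 2+1+1+1+1 (32 of its 48 elements, about 67% of primes); (S_3 x S_3) : C_2 (6T13) additionally contains elements of type 6, 4+2, 3+2+1, 3+1+1+1, 2+2+1+1, 2+1+1+1+1 (61 of its 72 elements, about 85% of primes); PGL(2,5) (6T14) additionally contains elements of type 6, 5+1, 4+1+1, 2+2+1+1 (89 of its 120 elements, about 74% of primes); S_6 (6T16) additionally contains elements of type 6, 5+1, 4+2, 4+1+1, 3+2+1, 3+1+1+1, 2+2+1+1, 2+1+1+1+1 (664 of its 720 elements, about 92% of primes). None of the 23 primes tested shows any such pattern (for each of these groups the chance of that is below 10^-4), which rules them out. Hence G = S_3 (6T2), of order 6.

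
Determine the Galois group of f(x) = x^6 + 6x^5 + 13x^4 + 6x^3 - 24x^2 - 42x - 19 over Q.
The polynomial f is an irreducible sextic over Q, so G = Gal(f/Q) is one of the 16 transitive subgroups 6T1, ..., 6T16 of S_6. The discriminant of f is 95101504 = 9752^2, a perfect square, so G is contained in A_6. The transitive groups of degree 6 contained in A_6 are: A_4 (6T4, order 12), S_4 (6T7, order 24), (C_3 x C_3) : C_4 (6T10, order 36), PSL(2,5) (6T12, order 60), A_6 (6T15, order 360). By Dedekind's theorem, for a prime p not dividing disc(f) the degrees of the irreducible factors of f mod p form the cycle type of an element of G. Factoring f modulo the 79 such primes p <= 421 (skipping 2, 23, 53, which divide the discriminant), each new pattern first appears at: mod 3: f = (x^3 + x^2 + x + 2)(x^3 + 2x^2 + x + 1), pattern 3+3; mod 5: f = (x^2 + 3x + 4)(x^4 + 3x^3 + 4x + 4), pattern 4+2; mod 19: f = (x)(x + 9)(x^2 + 17x + 7)(x^2 + 18x + 12), pattern 2+2+1+1; mod 223: f = (x + 16)(x + 40)(x + 83)(x + 154)(x + 175)(x + 207), pattern 1+1+1+1+1+1. No other pattern occurs in this range, so the set of observed cycle types is {3+3, 4+2, 2+2+1+1, 1+1+1+1+1+1}. The candidates containing elements of all these cycle types are S_4 (6T7) of order 24, (C_3 x C_3) : C_4 (6T10) of order 36, A_6 (6T15) of order 360; the others are excluded. The observed types are precisely the cycle types that occur in S_4 (6T7). Each of the other remaining candidates has further cycle types, and by the Chebotarev density theorem the matching factorization patterns would occur for a proportion of primes equal to their share of the group: (C_3 x C_3) : C_4 (6T10) additionally contains elements of type 3+1+1+1 (4 of its 36 elements, about 11% of primes); A_6 (6T15) additionally contains elements of type 5+1, 3+1+1+1 (184 of its 360 elements, about 51% of primes). None of the 79 primes tested shows any such pattern (for each of these groups the chance of that is below 10^-4), which rules them out. Hence G = S_4 (6T7), of order 24.

S_4, S_4(6d), the S_4-action on 6 points inside A_6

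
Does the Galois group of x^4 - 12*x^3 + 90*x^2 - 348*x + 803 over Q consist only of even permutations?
No

The polynomial is irreducible of degree 4 over Q. Its discriminant is 857311232, which is not a perfect square. A Galois group lies in the alternating group exactly when the discriminant is a square in Q, so the Galois group (D_4) is not contained in A_4.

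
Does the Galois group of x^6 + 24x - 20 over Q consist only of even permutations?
Yes

The polynomial is irreducible of degree 6 over Q. Its discriminant is 746496000000 = 864000^2, a perfect square. A Galois group lies in the alternating group exactly when the discriminant is a square in Q, so the Galois group (A_6) is contained in A_6.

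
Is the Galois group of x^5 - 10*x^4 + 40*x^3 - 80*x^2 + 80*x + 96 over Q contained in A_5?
The polynomial is irreducible of degree 5 over Q. Its discriminant is 838860800000, which is not a perfect square. A Galois group lies in the alternating group exactly when the discriminant is a square in Q, so the Galois group (F_20) is not contained in A_5.

No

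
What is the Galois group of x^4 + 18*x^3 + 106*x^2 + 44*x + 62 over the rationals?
The polynomial is an irreducible quartic over Q and its discriminant is 18078415936 = 134456^2, a perfect square, so the Galois group is contained in A_4. The resolvent cubic y^3 - 106*y^2 + 544*y + 4264 is irreducible over Q. An irreducible resolvent with square discriminant gives A_4.

A_4 (order 12)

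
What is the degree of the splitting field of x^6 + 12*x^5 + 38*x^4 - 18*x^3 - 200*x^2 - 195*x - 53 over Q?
The degree of the splitting field over Q equals the order of the Galois group, so first determine the group. The polynomial f is an irreducible sextic over Q, so G = Gal(f/Q) is one of the 16 transitive subgroups 6T1, ..., 6T16 of S_6. The discriminant of f is 109187703941, which is not a perfect square, so G is not contained in A_6. The transitive groups of degree 6 not contained in A_6 are: C_6 (6T1, order 6), S_3 (6T2, order 6), D_6 (6T3, order 12), C_3 x S_3 (6T5, order 18), A_4 x C_2 (6T6, order 24), S_4 (6T8, order 24), S_3 x S_3 (6T9, order 36), S_4 x C_2 (6T11, order 48), (S_3 x S_3) : C_2 (6T13, order 72), PGL(2,5) (6T14, order 120), S_6 (6T16, order 720). By Dedekind's theorem, for a prime p not dividing disc(f) the degrees of the irreducible factors of f mod p form the cycle type of an element of G. Factoring f modulo the 4 such primes p <= 7, each new pattern first appears at: mod 2: f = (x^6 + x + 1), pattern 6; mod 5: f = (x + 4)(x^5 + 3x^4 + x^3 + 3x^2 + 3x + 3), pattern 5+1; mod 7: f = (x^2 + 3x + 1)(x^4 + 2x^3 + 3x^2 + 6x + 3), pattern 4+2. No other pattern occurs in this range, so the set of observed cycle types is {6, 5+1, 4+2}. Among the candidates above, the only group containing elements of all these cycle types is S_6 (6T16); every other candidate lacks at least one of them. Hence G = S_6 (6T16), of order 720. The Galois group S_6 (6T16) has order 720, so the splitting field has degree 720 over Q.

720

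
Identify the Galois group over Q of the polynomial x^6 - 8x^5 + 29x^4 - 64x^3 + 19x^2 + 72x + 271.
The polynomial f is an irreducible sextic over Q, so G = Gal(f/Q) is one of the 16 transitive subgroups 6T1, ..., 6T16 of S_6. The discriminant of f is 564385546240000 = 23756800^2, a perfect square, so G is contained in A_6. The transitive groups of degree 6 contained in A_6 are: A_4 (6T4, order 12), S_4 (6T7, order 24), (C_3 x C_3) : C_4 (6T10, order 36), PSL(2,5) (6T12, order 60), A_6 (6T15, order 360). By Dedekind's theorem, for a prime p not dividing disc(f) the degrees of the irreducible factors of f mod p form the cycle type of an element of G. Factoring f modulo the 19 such primes p <= 79 (skipping 2, 5, 29, which divide the discriminant), each new pattern first appears at: mod 3: f = (x^2 + x + 2)(x^4 + 2x + 2), pattern 4+2; mod 11: f = (x^3 + 7x + 10)(x^3 + 3x^2 + 4), pattern 3+3; mod 19: f = (x + 13)(x + 15)(x^2 + 9x + 10)(x^2 + 12x + 2), pattern 2+2+1+1; mod 61: f = (x + 4)(x + 37)(x + 51)(x^3 + 22x^2 + 36x + 25), pattern 3+1+1+1. No other pattern occurs in this range, so the set of observed cycle types is {4+2, 3+3, 2+2+1+1, 3+1+1+1}. The candidates containing elements of all these cycle types are (C_3 x C_3) : C_4 (6T10) of order 36, A_6 (6T15) of order 360; the others are excluded. The observed types are precisely the cycle types that occur in (C_3 x C_3) : C_4 (6T10) (apart from the identity). Each of the other remaining candidates has further cycle types, and by the Chebotarev density theorem the matching factorization patterns would occur for a proportion of primes equal to their share of the group: A_6 (6T15) additionally contains elements of type 5+1 (144 of its 360 elements, about 40% of primes). None of the 19 primes tested shows any such pattern (for each of these groups the chance of that is below 10^-4), which rules them out. Hence G = (C_3 x C_3) : C_4 (6T10), of order 36.

6T10: (C_3 x C_3) : C_4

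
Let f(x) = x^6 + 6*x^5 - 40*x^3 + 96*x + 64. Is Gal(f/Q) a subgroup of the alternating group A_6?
No

The polynomial is irreducible of degree 6 over Q. Its discriminant is -37572373905408, which is not a perfect square. A Galois group lies in the alternating group exactly when the discriminant is a square in Q, so the Galois group (S_3) is not contained in A_6.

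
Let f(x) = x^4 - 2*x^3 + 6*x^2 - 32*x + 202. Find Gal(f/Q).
A_4 (also written A4)

The polynomial is an irreducible quartic over Q and its discriminant is 1666598976 = 40824^2, a perfect square, so the Galois group is contained in A_4. The resolvent cubic y^3 - 6*y^2 - 744*y + 3016 is irreducible over Q. An irreducible resolvent with square discriminant gives A_4.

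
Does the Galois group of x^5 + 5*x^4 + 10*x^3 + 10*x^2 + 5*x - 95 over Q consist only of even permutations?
No

The polynomial is irreducible of degree 5 over Q. Its discriminant is 265420800000, which is not a perfect square. A Galois group lies in the alternating group exactly when the discriminant is a square in Q, so the Galois group (F_20) is not contained in A_5.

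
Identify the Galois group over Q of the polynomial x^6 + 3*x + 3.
(S_3 x S_3) : C_2, the group 6T13 of order 72

The polynomial f is an irreducible sextic over Q, so G = Gal(f/Q) is one of the 16 transitive subgroups 6T1, ..., 6T16 of S_6. The discriminant of f is -9059283, which is not a perfect square, so G is not contained in A_6. The transitive groups of degree 6 not contained in A_6 are: C_6 (6T1, order 6), S_3 (6T2, order 6), D_6 (6T3, order 12), C_3 x S_3 (6T5, order 18), A_4 x C_2 (6T6, order 24), S_4 (6T8, order 24), S_3 x S_3 (6T9, order 36), S_4 x C_2 (6T11, order 48), (S_3 x S_3) : C_2 (6T13, order 72), PGL(2,5) (6T14, order 120), S_6 (6T16, order 720). By Dedekind's theorem, for a prime p not dividing disc(f) the degrees of the irreducible factors of f mod p form the cycle type of an element of G. Factoring f modulo the 28 such primes p <= 127 (skipping 3, 17, 43, which divide the discriminant), each new pattern first appears at: mod 2: f = (x^6 + x + 1), pattern 6; mod 7: f = (x + 6)(x^2 + 3x + 6)(x^3 + 5x^2 + x + 3), pattern 3+2+1; mod 11: f = (x^2 + 2x + 2)(x^4 + 9x^3 + 2x^2 + 7), pattern 4+2; mod 13: f = (x + 5)(x + 10)(x^2 + x + 3)(x^2 + 10x + 6), pattern 2+2+1+1; mod 61: f = (x + 2)(x + 4)(x + 10)(x + 21)(x^2 + 24x + 50), pattern 2+1+1+1+1; mod 97: f = (x + 10)(x + 12)(x + 49)(x^3 + 26x^2 + 60x + 34), pattern 3+1+1+1; mod 113: f = (x^2 + 4x + 10)(x^2 + 45x + 105)(x^2 + 64x + 72), pattern 2+2+2; mod 127: f = (x^3 + 39x^2 + 18x + 106)(x^3 + 88x^2 + 106x + 18), pattern 3+3. No other pattern occurs in this range, so the set of observed cycle types is {6, 3+2+1, 4+2, 2+2+1+1, 2+1+1+1+1, 3+1+1+1, 2+2+2, 3+3}. The candidates containing elements of all these cycle types are (S_3 x S_3) : C_2 (6T13) of order 72, S_6 (6T16) of order 720; the others are excluded. The observed types are precisely the cycle types that occur in (S_3 x S_3) : C_2 (6T13) (apart from the identity). Each of the other remaining candidates has further cycle types, and by the Chebotarev density theorem the matching factorization patterns would occur for a proportion of primes equal to their share of the group: S_6 (6T16) additionally contains elements of type 5+1, 4+1+1 (234 of its 720 elements, about 32% of primes). None of the 28 primes tested shows any such pattern (for each of these groups the chance of that is below 10^-4), which rules them out. Hence G = (S_3 x S_3) : C_2 (6T13), of order 72.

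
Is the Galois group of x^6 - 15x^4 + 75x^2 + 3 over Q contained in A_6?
No

The polynomial is irreducible of degree 6 over Q. Its discriminant is -37572373905408, which is not a perfect square. A Galois group lies in the alternating group exactly when the discriminant is a square in Q, so the Galois group (S_3) is not contained in A_6.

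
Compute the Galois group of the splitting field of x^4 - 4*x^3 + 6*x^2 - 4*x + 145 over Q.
4T2: V_4

The polynomial is an irreducible quartic over Q and its discriminant is 764411904 = 27648^2, a perfect square, so the Galois group is contained in A_4. The resolvent cubic y^3 - 6*y^2 - 564*y + 1144 splits completely over Q, which gives the Klein four-group V_4.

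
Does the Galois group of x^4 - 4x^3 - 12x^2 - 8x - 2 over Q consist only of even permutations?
No

The polynomial is irreducible of degree 4 over Q. Its discriminant is -25600, which is not a perfect square. A Galois group lies in the alternating group exactly when the discriminant is a square in Q, so the Galois group (D_4) is not contained in A_4.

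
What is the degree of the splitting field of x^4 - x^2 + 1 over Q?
4

The degree of the splitting field over Q equals the order of the Galois group, so first determine the group. The polynomial is an irreducible quartic over Q and its discriminant is 144 = 12^2, a perfect square, so the Galois group is contained in A_4. The resolvent cubic y^3 + y^2 - 4*y - 4 splits completely over Q, which gives the Klein four-group V_4. The Galois group V_4 (4T2) has order 4, so the splitting field has degree 4 over Q.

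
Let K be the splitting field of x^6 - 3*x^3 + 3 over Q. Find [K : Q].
18

The degree of the splitting field over Q equals the order of the Galois group, so first determine the group. The polynomial f is an irreducible sextic over Q, so G = Gal(f/Q) is one of the 16 transitive subgroups 6T1, ..., 6T16 of S_6. The discriminant of f is -177147, which is not a perfect square, so G is not contained in A_6. The transitive groups of degree 6 not contained in A_6 are: C_6 (6T1, order 6), S_3 (6T2, order 6), D_6 (6T3, order 12), C_3 x S_3 (6T5, order 18), A_4 x C_2 (6T6, order 24), S_4 (6T8, order 24), S_3 x S_3 (6T9, order 36), S_4 x C_2 (6T11, order 48), (S_3 x S_3) : C_2 (6T13, order 72), PGL(2,5) (6T14, order 120), S_6 (6T16, order 720). By Dedekind's theorem, for a prime p not dividing disc(f) the degrees of the irreducible factors of f mod p form the cycle type of an element of G. Factoring f modulo the 33 such primes p <= 139 (skipping 3, which divides the discriminant), each new pattern first appears at: mod 2: f = (x^6 + x^3 + 1), pattern 6; mod 7: f = (x + 1)(x + 2)(x + 4)(x^3 + 3), pattern 3+1+1+1; mod 17: f = (x^2 + x + 7)(x^2 + 4x + 7)(x^2 + 12x + 7), pattern 2+2+2; mod 19: f = (x^3 + 6)(x^3 + 10), pattern 3+3; mod 73: f = (x + 13)(x + 21)(x + 22)(x + 29)(x + 30)(x + 31), pattern 1+1+1+1+1+1. No other pattern occurs in this range, so the set of observed cycle types is {6, 3+1+1+1, 2+2+2, 3+3, 1+1+1+1+1+1}. The candidates containing elements of all these cycle types are C_3 x S_3 (6T5) of order 18, S_3 x S_3 (6T9) of order 36, (S_3 x S_3) : C_2 (6T13) of order 72, S_6 (6T16) of order 720; the others are excluded. The observed types are precisely the cycle types that occur in C_3 x S_3 (6T5). Each of the other remaining candidates has further cycle types, and by the Chebotarev density theorem the matching factorization patterns would occur for a proportion of primes equal to their share of the group: S_3 x S_3 (6T9) additionally contains elements of type 2+2+1+1 (9 of its 36 elements, about 25% of primes); (S_3 x S_3) : C_2 (6T13) additionally contains elements of type 4+2, 3+2+1, 2+2+1+1, 2+1+1+1+1 (45 of its 72 elements, about 62% of primes); S_6 (6T16) additionally contains elements of type 5+1, 4+2, 4+1+1, 3+2+1, 2+2+1+1, 2+1+1+1+1 (504 of its 720 elements, about 70% of primes). None of the 33 primes tested shows any such pattern (for each of these groups the chance of that is below 10^-4), which rules them out. Hence G = C_3 x S_3 (6T5), of order 18. The Galois group C_3 x S_3 (6T5) has order 18, so the splitting field has degree 18 over Q.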